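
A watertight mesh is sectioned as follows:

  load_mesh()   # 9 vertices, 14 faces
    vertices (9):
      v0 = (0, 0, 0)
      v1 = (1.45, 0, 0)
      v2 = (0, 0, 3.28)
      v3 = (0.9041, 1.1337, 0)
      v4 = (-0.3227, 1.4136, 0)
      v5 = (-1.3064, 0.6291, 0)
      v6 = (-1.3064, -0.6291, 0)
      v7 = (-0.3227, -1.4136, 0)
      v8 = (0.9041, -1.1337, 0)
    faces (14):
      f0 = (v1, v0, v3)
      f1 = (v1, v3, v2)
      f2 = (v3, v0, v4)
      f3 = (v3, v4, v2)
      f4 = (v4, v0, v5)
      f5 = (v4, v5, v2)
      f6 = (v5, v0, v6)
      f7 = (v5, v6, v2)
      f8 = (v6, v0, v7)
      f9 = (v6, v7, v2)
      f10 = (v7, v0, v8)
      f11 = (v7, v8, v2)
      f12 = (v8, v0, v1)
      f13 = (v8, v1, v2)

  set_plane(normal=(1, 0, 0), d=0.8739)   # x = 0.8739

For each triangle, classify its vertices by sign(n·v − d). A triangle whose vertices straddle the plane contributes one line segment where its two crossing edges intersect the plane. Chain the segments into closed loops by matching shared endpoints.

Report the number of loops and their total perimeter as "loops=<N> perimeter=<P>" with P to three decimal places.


Straddling triangles (8 of 14):
  (v1,v0,v3) [+-+] → (0.8739, 0, 0)–(0.8739, 1.09583, 0)  len=1.0958
  (v1,v3,v2) [++-] → (0.8739, 1.09583, 0.109563)–(0.8739, 0, 1.30318)  len=1.6204
  (v3,v0,v4) [+--] → (0.8739, 1.09583, 0)–(0.8739, 1.14059, 0)  len=0.0448
  (v3,v4,v2) [+--] → (0.8739, 1.14059, 0)–(0.8739, 1.09583, 0.109563)  len=0.1184
  (v7,v0,v8) [--+] → (0.8739, -1.09583, 0)–(0.8739, -1.14059, 0)  len=0.0448
  (v7,v8,v2) [-+-] → (0.8739, -1.14059, 0)–(0.8739, -1.09583, 0.109563)  len=0.1184
  (v8,v0,v1) [+-+] → (0.8739, -1.09583, 0)–(0.8739, 0, 0)  len=1.0958
  (v8,v1,v2) [++-] → (0.8739, 0, 1.30318)–(0.8739, -1.09583, 0.109563)  len=1.6204

Chained into 1 loop(s):
  loop 1: 8 segments, perimeter = 5.7586
Total perimeter = 5.759

loops=1 perimeter=5.759


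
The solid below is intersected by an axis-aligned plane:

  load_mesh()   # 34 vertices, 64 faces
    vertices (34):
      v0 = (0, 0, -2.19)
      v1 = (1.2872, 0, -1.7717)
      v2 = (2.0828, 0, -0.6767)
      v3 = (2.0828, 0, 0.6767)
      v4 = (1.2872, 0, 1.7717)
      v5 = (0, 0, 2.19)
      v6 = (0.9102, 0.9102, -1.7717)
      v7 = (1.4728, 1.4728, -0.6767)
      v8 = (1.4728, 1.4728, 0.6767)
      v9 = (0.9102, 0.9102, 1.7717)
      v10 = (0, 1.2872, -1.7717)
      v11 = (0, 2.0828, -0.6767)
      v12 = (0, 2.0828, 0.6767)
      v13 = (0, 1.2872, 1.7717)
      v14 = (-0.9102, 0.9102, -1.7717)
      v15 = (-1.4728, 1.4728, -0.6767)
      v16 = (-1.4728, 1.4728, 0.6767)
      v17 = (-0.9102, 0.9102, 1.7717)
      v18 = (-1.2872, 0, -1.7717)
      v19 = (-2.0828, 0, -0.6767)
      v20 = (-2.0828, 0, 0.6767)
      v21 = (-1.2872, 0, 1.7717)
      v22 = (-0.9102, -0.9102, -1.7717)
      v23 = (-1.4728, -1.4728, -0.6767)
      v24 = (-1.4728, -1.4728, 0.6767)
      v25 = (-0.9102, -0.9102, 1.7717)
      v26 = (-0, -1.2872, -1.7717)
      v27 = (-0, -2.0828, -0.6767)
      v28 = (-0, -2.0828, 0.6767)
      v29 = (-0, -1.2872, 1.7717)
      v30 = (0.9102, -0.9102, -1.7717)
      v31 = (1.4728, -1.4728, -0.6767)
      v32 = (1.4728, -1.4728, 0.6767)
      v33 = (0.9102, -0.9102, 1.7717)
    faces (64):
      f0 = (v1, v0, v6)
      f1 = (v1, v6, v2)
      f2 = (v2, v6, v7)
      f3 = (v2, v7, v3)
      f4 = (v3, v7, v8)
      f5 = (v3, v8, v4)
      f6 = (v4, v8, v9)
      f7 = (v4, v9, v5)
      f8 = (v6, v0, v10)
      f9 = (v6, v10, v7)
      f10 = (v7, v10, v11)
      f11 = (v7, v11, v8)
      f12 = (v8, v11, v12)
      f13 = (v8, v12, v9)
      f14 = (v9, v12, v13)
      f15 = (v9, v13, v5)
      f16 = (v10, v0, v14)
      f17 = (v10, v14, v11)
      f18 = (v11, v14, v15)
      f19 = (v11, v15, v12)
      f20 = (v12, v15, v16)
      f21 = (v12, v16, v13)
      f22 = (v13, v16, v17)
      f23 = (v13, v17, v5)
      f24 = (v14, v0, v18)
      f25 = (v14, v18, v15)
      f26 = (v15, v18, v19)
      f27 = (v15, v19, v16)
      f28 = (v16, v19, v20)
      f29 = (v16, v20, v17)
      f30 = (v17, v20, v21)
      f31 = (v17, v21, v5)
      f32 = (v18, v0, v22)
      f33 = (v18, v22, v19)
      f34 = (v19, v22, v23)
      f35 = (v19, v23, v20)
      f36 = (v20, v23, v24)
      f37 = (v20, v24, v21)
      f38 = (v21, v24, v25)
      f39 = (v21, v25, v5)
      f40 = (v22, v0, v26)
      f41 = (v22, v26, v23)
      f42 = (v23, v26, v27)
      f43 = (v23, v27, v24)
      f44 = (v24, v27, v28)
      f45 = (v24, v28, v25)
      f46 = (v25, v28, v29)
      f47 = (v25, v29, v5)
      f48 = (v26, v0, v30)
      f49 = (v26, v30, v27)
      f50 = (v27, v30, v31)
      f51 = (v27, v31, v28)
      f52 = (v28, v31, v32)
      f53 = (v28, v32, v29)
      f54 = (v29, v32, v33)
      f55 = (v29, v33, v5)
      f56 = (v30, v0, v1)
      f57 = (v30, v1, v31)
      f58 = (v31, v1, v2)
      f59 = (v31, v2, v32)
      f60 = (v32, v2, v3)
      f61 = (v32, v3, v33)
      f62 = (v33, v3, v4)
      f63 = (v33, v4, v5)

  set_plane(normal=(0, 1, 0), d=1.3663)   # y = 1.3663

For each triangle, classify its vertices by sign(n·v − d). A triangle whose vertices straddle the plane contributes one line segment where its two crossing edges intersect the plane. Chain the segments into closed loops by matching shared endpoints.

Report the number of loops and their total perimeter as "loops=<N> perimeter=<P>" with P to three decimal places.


Straddling triangles (18 of 64):
  (v2,v6,v7) [--+] → (1.3663, 1.3663, -0.883983)–(1.51691, 1.3663, -0.6767)  len=0.2562
  (v2,v7,v3) [-+-] → (1.51691, 1.3663, -0.6767)–(1.51691, 1.3663, -0.578834)  len=0.0979
  (v3,v7,v8) [-++] → (1.51691, 1.3663, -0.578834)–(1.51691, 1.3663, 0.6767)  len=1.2555
  (v3,v8,v4) [-+-] → (1.51691, 1.3663, 0.6767)–(1.45938, 1.3663, 0.755881)  len=0.0979
  (v4,v8,v9) [-+-] → (1.45938, 1.3663, 0.755881)–(1.3663, 1.3663, 0.883983)  len=0.1583
  (v6,v10,v7) [--+] → (0.627686, 1.3663, -1.30503)–(1.3663, 1.3663, -0.883983)  len=0.8502
  (v7,v10,v11) [+-+] → (0.627686, 1.3663, -1.30503)–(0, 1.3663, -1.66283)  len=0.7225
  (v8,v12,v9) [++-] → (0.556164, 1.3663, 1.34578)–(1.3663, 1.3663, 0.883983)  len=0.9325
  (v9,v12,v13) [-+-] → (0.556164, 1.3663, 1.34578)–(0, 1.3663, 1.66283)  len=0.6402
  (v10,v14,v11) [--+] → (-0.556164, 1.3663, -1.34578)–(0, 1.3663, -1.66283)  len=0.6402
  (v11,v14,v15) [+-+] → (-0.556164, 1.3663, -1.34578)–(-1.3663, 1.3663, -0.883983)  len=0.9325
  (v12,v16,v13) [++-] → (-0.627686, 1.3663, 1.30503)–(0, 1.3663, 1.66283)  len=0.7225
  (v13,v16,v17) [-+-] → (-0.627686, 1.3663, 1.30503)–(-1.3663, 1.3663, 0.883983)  len=0.8502
  (v14,v18,v15) [--+] → (-1.45938, 1.3663, -0.755881)–(-1.3663, 1.3663, -0.883983)  len=0.1583
  (v15,v18,v19) [+--] → (-1.45938, 1.3663, -0.755881)–(-1.51691, 1.3663, -0.6767)  len=0.0979
  (v15,v19,v16) [+-+] → (-1.51691, 1.3663, -0.6767)–(-1.51691, 1.3663, 0.578834)  len=1.2555
  (v16,v19,v20) [+--] → (-1.51691, 1.3663, 0.578834)–(-1.51691, 1.3663, 0.6767)  len=0.0979
  (v16,v20,v17) [+--] → (-1.51691, 1.3663, 0.6767)–(-1.3663, 1.3663, 0.883983)  len=0.2562

Chained into 1 loop(s):
  loop 1: 18 segments, perimeter = 10.0225
Total perimeter = 10.022

loops=1 perimeter=10.022


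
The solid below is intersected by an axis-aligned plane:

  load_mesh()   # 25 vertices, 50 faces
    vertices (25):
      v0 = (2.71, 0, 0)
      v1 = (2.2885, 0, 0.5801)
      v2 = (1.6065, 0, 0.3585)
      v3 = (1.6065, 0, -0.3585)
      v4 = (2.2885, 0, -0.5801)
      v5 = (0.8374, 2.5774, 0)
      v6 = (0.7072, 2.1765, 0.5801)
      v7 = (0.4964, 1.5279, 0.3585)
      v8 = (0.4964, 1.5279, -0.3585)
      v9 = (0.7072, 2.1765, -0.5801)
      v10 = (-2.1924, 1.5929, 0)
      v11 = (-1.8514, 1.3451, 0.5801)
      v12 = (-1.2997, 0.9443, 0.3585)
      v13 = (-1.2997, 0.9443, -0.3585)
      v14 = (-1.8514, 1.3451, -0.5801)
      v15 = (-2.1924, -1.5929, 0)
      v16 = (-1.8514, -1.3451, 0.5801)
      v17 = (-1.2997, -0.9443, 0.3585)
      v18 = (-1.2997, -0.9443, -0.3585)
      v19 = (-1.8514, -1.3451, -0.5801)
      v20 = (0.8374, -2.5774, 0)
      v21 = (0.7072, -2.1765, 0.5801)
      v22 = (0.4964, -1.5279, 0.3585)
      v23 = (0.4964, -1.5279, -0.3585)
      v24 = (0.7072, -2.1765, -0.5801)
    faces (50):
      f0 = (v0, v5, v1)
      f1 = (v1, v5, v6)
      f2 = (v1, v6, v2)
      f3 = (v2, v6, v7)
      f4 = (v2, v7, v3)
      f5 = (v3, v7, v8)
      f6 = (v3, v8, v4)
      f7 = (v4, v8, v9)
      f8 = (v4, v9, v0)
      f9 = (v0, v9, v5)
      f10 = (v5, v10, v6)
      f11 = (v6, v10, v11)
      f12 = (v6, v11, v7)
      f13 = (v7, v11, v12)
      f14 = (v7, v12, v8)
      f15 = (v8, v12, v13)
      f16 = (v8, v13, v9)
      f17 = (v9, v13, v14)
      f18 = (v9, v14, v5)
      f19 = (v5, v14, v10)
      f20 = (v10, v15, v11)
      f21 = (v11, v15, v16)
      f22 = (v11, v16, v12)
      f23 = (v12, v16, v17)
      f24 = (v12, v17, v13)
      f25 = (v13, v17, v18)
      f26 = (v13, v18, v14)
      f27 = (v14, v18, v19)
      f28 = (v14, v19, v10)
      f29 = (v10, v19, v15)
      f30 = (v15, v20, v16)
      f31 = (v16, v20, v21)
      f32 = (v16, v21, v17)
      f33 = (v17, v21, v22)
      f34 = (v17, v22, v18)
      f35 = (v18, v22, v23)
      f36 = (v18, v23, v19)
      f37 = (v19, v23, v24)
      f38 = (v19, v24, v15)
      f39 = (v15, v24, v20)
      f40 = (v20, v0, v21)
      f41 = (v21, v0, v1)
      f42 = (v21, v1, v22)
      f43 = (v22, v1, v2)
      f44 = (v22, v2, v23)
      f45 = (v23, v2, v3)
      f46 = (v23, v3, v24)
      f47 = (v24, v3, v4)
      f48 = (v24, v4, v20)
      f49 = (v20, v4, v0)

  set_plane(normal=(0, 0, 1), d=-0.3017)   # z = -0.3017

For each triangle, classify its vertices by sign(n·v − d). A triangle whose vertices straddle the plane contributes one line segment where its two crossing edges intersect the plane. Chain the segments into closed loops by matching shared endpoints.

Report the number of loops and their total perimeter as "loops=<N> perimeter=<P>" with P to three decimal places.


Straddling triangles (20 of 50):
  (v2,v7,v3) [++-] → (1.51856, 0.121039, -0.3017)–(1.6065, 0, -0.3017)  len=0.1496
  (v3,v7,v8) [-+-] → (1.51856, 0.121039, -0.3017)–(0.4964, 1.5279, -0.3017)  len=1.7390
  (v4,v9,v0) [--+] → (1.66838, 1.13196, -0.3017)–(2.49079, 0, -0.3017)  len=1.3992
  (v0,v9,v5) [+-+] → (1.66838, 1.13196, -0.3017)–(0.769685, 2.3689, -0.3017)  len=1.5289
  (v7,v12,v8) [++-] → (0.354115, 1.48167, -0.3017)–(0.4964, 1.5279, -0.3017)  len=0.1496
  (v8,v12,v13) [-+-] → (0.354115, 1.48167, -0.3017)–(-1.2997, 0.9443, -0.3017)  len=1.7389
  (v9,v14,v5) [--+] → (-0.560998, 1.9365, -0.3017)–(0.769685, 2.3689, -0.3017)  len=1.3992
  (v5,v14,v10) [+-+] → (-0.560998, 1.9365, -0.3017)–(-2.01505, 1.46402, -0.3017)  len=1.5289
  (v12,v17,v13) [++-] → (-1.2997, 0.794687, -0.3017)–(-1.2997, 0.9443, -0.3017)  len=0.1496
  (v13,v17,v18) [-+-] → (-1.2997, 0.794687, -0.3017)–(-1.2997, -0.9443, -0.3017)  len=1.7390
  (v14,v19,v10) [--+] → (-2.01505, 0.0648969, -0.3017)–(-2.01505, 1.46402, -0.3017)  len=1.3991
  (v10,v19,v15) [+-+] → (-2.01505, 0.0648969, -0.3017)–(-2.01505, -1.46402, -0.3017)  len=1.5289
  (v17,v22,v18) [++-] → (-1.15741, -0.990532, -0.3017)–(-1.2997, -0.9443, -0.3017)  len=0.1496
  (v18,v22,v23) [-+-] → (-1.15741, -0.990532, -0.3017)–(0.4964, -1.5279, -0.3017)  len=1.7389
  (v19,v24,v15) [--+] → (-0.684368, -1.89642, -0.3017)–(-2.01505, -1.46402, -0.3017)  len=1.3992
  (v15,v24,v20) [+-+] → (-0.684368, -1.89642, -0.3017)–(0.769685, -2.3689, -0.3017)  len=1.5289
  (v22,v2,v23) [++-] → (0.584341, -1.40686, -0.3017)–(0.4964, -1.5279, -0.3017)  len=0.1496
  (v23,v2,v3) [-+-] → (0.584341, -1.40686, -0.3017)–(1.6065, 0, -0.3017)  len=1.7390
  (v24,v4,v20) [--+] → (1.59209, -1.23694, -0.3017)–(0.769685, -2.3689, -0.3017)  len=1.3992
  (v20,v4,v0) [+-+] → (1.59209, -1.23694, -0.3017)–(2.49079, 0, -0.3017)  len=1.5289

Chained into 2 loop(s):
  loop 1: 10 segments, perimeter = 9.4429
  loop 2: 10 segments, perimeter = 14.6404
Total perimeter = 24.083

loops=2 perimeter=24.083


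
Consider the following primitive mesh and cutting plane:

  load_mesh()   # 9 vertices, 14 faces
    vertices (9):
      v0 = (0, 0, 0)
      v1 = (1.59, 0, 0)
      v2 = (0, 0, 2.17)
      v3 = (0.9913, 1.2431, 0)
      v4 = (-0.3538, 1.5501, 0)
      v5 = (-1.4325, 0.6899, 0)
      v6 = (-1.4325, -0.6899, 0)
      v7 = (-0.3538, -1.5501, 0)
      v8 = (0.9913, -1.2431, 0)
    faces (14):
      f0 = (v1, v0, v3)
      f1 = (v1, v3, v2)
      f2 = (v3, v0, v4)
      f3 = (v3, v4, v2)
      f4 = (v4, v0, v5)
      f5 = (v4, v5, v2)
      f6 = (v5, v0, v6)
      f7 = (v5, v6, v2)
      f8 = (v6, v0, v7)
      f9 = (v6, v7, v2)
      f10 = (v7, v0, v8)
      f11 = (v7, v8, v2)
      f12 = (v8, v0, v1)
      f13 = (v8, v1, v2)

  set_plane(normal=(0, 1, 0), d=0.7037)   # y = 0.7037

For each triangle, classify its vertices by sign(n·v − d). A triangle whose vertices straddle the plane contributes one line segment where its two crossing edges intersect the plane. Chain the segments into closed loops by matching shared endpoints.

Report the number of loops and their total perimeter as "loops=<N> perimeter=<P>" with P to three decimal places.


loops=1 perimeter=6.321

Straddling triangles (6 of 14):
  (v1,v0,v3) [--+] → (0.56116, 0.7037, 0)–(1.25109, 0.7037, 0)  len=0.6899
  (v1,v3,v2) [-+-] → (1.25109, 0.7037, 0)–(0.56116, 0.7037, 0.941596)  len=1.1673
  (v3,v0,v4) [+-+] → (0.56116, 0.7037, 0)–(-0.160615, 0.7037, 0)  len=0.7218
  (v3,v4,v2) [++-] → (-0.160615, 0.7037, 1.18488)–(0.56116, 0.7037, 0.941596)  len=0.7617
  (v4,v0,v5) [+--] → (-0.160615, 0.7037, 0)–(-1.41519, 0.7037, 0)  len=1.2546
  (v4,v5,v2) [+--] → (-1.41519, 0.7037, 0)–(-0.160615, 0.7037, 1.18488)  len=1.7257

Chained into 1 loop(s):
  loop 1: 6 segments, perimeter = 6.3209
Total perimeter = 6.321


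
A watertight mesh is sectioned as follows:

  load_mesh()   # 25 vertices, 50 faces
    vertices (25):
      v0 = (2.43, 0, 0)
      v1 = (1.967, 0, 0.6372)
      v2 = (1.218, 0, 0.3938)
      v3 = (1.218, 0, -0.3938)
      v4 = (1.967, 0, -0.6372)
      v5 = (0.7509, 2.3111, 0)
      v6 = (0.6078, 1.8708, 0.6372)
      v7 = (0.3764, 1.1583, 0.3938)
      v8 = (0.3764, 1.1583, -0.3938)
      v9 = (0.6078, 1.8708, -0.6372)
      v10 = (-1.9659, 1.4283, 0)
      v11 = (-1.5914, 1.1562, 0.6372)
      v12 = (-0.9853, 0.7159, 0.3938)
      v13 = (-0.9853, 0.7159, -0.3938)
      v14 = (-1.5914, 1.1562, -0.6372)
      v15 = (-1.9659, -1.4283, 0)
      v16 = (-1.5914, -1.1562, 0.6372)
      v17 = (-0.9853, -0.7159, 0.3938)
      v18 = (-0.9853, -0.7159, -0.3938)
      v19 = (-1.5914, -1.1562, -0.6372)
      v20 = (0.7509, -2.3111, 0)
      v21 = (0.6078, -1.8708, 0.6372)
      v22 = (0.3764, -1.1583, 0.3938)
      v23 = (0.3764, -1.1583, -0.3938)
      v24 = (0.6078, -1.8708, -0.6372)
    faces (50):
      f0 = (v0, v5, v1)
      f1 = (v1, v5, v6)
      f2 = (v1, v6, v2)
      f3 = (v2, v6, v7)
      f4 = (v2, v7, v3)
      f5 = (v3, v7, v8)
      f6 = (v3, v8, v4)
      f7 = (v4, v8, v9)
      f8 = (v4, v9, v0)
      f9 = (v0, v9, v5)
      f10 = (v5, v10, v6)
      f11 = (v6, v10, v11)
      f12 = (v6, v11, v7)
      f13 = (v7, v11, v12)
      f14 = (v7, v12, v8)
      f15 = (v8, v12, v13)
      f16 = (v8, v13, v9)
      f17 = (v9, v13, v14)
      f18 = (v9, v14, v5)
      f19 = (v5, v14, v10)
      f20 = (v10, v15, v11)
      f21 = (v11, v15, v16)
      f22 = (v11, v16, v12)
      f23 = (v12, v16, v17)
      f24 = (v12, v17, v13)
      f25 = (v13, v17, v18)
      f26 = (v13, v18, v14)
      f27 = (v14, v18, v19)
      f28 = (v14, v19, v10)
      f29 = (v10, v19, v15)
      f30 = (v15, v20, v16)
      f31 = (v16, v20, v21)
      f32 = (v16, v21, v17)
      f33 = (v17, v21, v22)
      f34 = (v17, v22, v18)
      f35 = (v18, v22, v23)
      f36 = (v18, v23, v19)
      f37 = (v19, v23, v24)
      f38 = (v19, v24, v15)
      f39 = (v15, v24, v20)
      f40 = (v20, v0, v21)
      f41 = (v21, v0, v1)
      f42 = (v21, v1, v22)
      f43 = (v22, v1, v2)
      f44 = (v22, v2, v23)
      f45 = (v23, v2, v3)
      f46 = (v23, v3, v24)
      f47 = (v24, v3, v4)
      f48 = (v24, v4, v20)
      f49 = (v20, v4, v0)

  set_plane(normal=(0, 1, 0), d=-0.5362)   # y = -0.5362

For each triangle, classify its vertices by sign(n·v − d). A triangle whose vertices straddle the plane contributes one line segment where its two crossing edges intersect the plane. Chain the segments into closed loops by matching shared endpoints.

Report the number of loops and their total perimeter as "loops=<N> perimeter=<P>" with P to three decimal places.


Straddling triangles (20 of 50):
  (v10,v15,v11) [+-+] → (-1.9659, -0.5362, 0)–(-1.83663, -0.5362, 0.219944)  len=0.2551
  (v11,v15,v16) [+--] → (-1.83663, -0.5362, 0.219944)–(-1.5914, -0.5362, 0.6372)  len=0.4840
  (v11,v16,v12) [+-+] → (-1.5914, -0.5362, 0.6372)–(-1.39067, -0.5362, 0.556591)  len=0.2163
  (v12,v16,v17) [+--] → (-1.39067, -0.5362, 0.556591)–(-0.9853, -0.5362, 0.3938)  len=0.4368
  (v12,v17,v13) [+-+] → (-0.9853, -0.5362, 0.3938)–(-0.9853, -0.5362, 0.294951)  len=0.0988
  (v13,v17,v18) [+--] → (-0.9853, -0.5362, 0.294951)–(-0.9853, -0.5362, -0.3938)  len=0.6888
  (v13,v18,v14) [+-+] → (-0.9853, -0.5362, -0.3938)–(-1.04348, -0.5362, -0.417164)  len=0.0627
  (v14,v18,v19) [+--] → (-1.04348, -0.5362, -0.417164)–(-1.5914, -0.5362, -0.6372)  len=0.5905
  (v14,v19,v10) [+-+] → (-1.5914, -0.5362, -0.6372)–(-1.68124, -0.5362, -0.484341)  len=0.1773
  (v10,v19,v15) [+--] → (-1.68124, -0.5362, -0.484341)–(-1.9659, -0.5362, 0)  len=0.5618
  (v20,v0,v21) [-+-] → (2.04043, -0.5362, 0)–(1.90773, -0.5362, 0.182631)  len=0.2258
  (v21,v0,v1) [-++] → (1.90773, -0.5362, 0.182631)–(1.57743, -0.5362, 0.6372)  len=0.5619
  (v21,v1,v22) [-+-] → (1.57743, -0.5362, 0.6372)–(1.23068, -0.5362, 0.524525)  len=0.3646
  (v22,v1,v2) [-++] → (1.23068, -0.5362, 0.524525)–(0.828407, -0.5362, 0.3938)  len=0.4230
  (v22,v2,v23) [-+-] → (0.828407, -0.5362, 0.3938)–(0.828407, -0.5362, 0.0292044)  len=0.3646
  (v23,v2,v3) [-++] → (0.828407, -0.5362, 0.0292044)–(0.828407, -0.5362, -0.3938)  len=0.4230
  (v23,v3,v24) [-+-] → (0.828407, -0.5362, -0.3938)–(1.04311, -0.5362, -0.463562)  len=0.2258
  (v24,v3,v4) [-++] → (1.04311, -0.5362, -0.463562)–(1.57743, -0.5362, -0.6372)  len=0.5618
  (v24,v4,v20) [-+-] → (1.57743, -0.5362, -0.6372)–(1.68485, -0.5362, -0.489363)  len=0.1827
  (v20,v4,v0) [-++] → (1.68485, -0.5362, -0.489363)–(2.04043, -0.5362, 0)  len=0.6049

Chained into 2 loop(s):
  loop 1: 10 segments, perimeter = 3.5721
  loop 2: 10 segments, perimeter = 3.9381
Total perimeter = 7.510

loops=2 perimeter=7.510


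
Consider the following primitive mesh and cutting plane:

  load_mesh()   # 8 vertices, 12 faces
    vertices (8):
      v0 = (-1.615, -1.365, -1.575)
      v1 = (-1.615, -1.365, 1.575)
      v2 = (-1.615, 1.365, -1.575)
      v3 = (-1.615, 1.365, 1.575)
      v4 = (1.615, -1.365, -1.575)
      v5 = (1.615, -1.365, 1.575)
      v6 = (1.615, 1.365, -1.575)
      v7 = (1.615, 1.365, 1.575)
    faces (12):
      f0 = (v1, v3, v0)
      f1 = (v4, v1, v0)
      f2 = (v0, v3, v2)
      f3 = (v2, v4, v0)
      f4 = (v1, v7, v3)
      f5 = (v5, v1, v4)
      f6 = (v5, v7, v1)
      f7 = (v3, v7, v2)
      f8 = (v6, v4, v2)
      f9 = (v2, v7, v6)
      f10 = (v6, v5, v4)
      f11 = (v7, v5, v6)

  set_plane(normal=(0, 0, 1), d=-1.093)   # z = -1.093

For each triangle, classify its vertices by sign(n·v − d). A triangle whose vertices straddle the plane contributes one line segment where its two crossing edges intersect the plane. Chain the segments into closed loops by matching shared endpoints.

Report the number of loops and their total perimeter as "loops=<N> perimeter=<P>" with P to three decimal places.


loops=1 perimeter=11.920

Straddling triangles (8 of 12):
  (v1,v3,v0) [++-] → (-1.615, -0.947267, -1.093)–(-1.615, -1.365, -1.093)  len=0.4177
  (v4,v1,v0) [-+-] → (1.12076, -1.365, -1.093)–(-1.615, -1.365, -1.093)  len=2.7358
  (v0,v3,v2) [-+-] → (-1.615, -0.947267, -1.093)–(-1.615, 1.365, -1.093)  len=2.3123
  (v5,v1,v4) [++-] → (1.12076, -1.365, -1.093)–(1.615, -1.365, -1.093)  len=0.4942
  (v3,v7,v2) [++-] → (-1.12076, 1.365, -1.093)–(-1.615, 1.365, -1.093)  len=0.4942
  (v2,v7,v6) [-+-] → (-1.12076, 1.365, -1.093)–(1.615, 1.365, -1.093)  len=2.7358
  (v6,v5,v4) [-+-] → (1.615, 0.947267, -1.093)–(1.615, -1.365, -1.093)  len=2.3123
  (v7,v5,v6) [++-] → (1.615, 0.947267, -1.093)–(1.615, 1.365, -1.093)  len=0.4177

Chained into 1 loop(s):
  loop 1: 8 segments, perimeter = 11.9200
Total perimeter = 11.920


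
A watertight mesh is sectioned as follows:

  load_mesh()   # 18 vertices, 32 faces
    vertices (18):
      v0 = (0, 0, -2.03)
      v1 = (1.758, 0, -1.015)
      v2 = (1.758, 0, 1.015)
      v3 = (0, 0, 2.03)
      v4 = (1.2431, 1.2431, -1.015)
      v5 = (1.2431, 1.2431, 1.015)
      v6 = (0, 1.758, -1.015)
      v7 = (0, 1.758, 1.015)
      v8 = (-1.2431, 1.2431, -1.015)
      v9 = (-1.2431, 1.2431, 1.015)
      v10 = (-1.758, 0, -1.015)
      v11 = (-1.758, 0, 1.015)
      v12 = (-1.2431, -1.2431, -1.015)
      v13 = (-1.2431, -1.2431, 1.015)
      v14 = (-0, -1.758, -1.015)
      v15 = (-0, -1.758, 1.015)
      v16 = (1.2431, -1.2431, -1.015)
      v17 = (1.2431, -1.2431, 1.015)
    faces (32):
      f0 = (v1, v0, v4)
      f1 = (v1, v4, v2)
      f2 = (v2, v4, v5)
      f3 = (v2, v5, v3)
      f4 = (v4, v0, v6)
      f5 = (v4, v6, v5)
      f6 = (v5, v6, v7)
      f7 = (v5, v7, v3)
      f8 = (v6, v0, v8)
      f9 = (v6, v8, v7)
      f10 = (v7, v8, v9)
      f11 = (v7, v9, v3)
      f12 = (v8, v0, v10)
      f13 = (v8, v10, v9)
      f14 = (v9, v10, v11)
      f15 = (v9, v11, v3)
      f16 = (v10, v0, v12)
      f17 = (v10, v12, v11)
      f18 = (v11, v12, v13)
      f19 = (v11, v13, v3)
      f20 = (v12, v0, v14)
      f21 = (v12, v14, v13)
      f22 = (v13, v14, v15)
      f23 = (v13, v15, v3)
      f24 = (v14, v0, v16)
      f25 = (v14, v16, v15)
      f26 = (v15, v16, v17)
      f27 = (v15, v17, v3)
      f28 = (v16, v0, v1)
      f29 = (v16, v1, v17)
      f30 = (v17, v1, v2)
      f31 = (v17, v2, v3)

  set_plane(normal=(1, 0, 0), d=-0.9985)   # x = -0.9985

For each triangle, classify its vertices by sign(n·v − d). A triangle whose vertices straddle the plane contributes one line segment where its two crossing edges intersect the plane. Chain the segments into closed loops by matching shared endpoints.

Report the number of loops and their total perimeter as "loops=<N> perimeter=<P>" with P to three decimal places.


Straddling triangles (12 of 32):
  (v6,v0,v8) [++-] → (-0.9985, 0.9985, -1.21472)–(-0.9985, 1.34441, -1.015)  len=0.3994
  (v6,v8,v7) [+-+] → (-0.9985, 1.34441, -1.015)–(-0.9985, 1.34441, -0.615565)  len=0.3994
  (v7,v8,v9) [+--] → (-0.9985, 1.34441, -0.615565)–(-0.9985, 1.34441, 1.015)  len=1.6306
  (v7,v9,v3) [+-+] → (-0.9985, 1.34441, 1.015)–(-0.9985, 0.9985, 1.21472)  len=0.3994
  (v8,v0,v10) [-+-] → (-0.9985, 0.9985, -1.21472)–(-0.9985, 0, -1.45351)  len=1.0267
  (v9,v11,v3) [--+] → (-0.9985, 0, 1.45351)–(-0.9985, 0.9985, 1.21472)  len=1.0267
  (v10,v0,v12) [-+-] → (-0.9985, 0, -1.45351)–(-0.9985, -0.9985, -1.21472)  len=1.0267
  (v11,v13,v3) [--+] → (-0.9985, -0.9985, 1.21472)–(-0.9985, 0, 1.45351)  len=1.0267
  (v12,v0,v14) [-++] → (-0.9985, -0.9985, -1.21472)–(-0.9985, -1.34441, -1.015)  len=0.3994
  (v12,v14,v13) [-+-] → (-0.9985, -1.34441, -1.015)–(-0.9985, -1.34441, 0.615565)  len=1.6306
  (v13,v14,v15) [-++] → (-0.9985, -1.34441, 0.615565)–(-0.9985, -1.34441, 1.015)  len=0.3994
  (v13,v15,v3) [-++] → (-0.9985, -1.34441, 1.015)–(-0.9985, -0.9985, 1.21472)  len=0.3994

Chained into 1 loop(s):
  loop 1: 12 segments, perimeter = 9.7643
Total perimeter = 9.764

loops=1 perimeter=9.764


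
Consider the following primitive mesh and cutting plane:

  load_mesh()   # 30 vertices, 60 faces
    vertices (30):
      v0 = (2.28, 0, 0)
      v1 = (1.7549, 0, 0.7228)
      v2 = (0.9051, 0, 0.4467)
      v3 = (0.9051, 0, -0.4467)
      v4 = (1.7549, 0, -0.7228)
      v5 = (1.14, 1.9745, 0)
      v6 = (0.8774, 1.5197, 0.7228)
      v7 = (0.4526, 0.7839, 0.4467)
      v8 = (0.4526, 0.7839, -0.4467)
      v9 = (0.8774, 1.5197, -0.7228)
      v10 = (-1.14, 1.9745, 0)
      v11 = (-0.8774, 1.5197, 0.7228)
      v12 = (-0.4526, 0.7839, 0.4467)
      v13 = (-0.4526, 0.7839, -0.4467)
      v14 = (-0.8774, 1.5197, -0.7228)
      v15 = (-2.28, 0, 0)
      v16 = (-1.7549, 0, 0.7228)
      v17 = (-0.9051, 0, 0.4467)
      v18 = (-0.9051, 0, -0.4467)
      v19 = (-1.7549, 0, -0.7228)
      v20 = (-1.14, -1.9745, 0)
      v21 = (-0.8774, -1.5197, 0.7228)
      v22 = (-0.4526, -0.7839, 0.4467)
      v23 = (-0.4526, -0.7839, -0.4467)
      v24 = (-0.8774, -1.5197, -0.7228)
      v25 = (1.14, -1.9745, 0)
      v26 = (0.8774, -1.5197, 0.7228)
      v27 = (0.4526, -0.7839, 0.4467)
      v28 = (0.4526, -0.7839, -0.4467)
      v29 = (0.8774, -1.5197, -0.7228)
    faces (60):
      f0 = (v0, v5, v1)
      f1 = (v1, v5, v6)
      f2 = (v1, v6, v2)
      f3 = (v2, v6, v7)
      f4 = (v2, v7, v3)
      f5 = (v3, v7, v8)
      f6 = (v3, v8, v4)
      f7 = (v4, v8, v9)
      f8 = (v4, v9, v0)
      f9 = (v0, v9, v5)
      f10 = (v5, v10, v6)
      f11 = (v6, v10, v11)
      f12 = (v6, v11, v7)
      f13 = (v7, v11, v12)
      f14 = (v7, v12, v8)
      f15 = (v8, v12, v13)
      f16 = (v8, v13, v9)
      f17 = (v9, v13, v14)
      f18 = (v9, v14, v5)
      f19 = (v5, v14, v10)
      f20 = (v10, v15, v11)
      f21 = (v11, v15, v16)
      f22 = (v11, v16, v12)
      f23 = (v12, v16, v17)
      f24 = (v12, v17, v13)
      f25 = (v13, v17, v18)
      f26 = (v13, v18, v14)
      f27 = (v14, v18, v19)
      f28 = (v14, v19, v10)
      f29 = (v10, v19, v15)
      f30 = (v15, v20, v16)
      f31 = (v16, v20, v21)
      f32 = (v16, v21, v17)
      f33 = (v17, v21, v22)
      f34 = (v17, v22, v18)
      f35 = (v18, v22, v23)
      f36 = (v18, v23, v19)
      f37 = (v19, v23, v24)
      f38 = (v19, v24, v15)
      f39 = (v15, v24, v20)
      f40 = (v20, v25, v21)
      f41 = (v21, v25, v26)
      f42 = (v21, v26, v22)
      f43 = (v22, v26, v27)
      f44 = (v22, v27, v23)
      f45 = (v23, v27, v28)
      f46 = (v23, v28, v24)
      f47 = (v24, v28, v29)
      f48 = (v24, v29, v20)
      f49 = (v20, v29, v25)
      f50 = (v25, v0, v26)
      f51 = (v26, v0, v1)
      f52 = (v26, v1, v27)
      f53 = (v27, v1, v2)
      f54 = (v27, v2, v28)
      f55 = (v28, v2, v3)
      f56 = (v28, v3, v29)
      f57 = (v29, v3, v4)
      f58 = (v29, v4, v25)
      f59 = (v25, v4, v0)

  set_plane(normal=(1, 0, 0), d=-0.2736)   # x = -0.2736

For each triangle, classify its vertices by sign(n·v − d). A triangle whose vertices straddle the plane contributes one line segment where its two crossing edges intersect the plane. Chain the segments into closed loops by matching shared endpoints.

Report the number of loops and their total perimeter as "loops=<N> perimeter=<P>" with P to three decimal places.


loops=2 perimeter=8.346

Straddling triangles (20 of 60):
  (v5,v10,v6) [+-+] → (-0.2736, 1.9745, 0)–(-0.2736, 1.77918, 0.310416)  len=0.3668
  (v6,v10,v11) [+--] → (-0.2736, 1.77918, 0.310416)–(-0.2736, 1.5197, 0.7228)  len=0.4872
  (v6,v11,v7) [+-+] → (-0.2736, 1.5197, 0.7228)–(-0.2736, 1.18566, 0.597455)  len=0.3568
  (v7,v11,v12) [+--] → (-0.2736, 1.18566, 0.597455)–(-0.2736, 0.7839, 0.4467)  len=0.4291
  (v7,v12,v8) [+-+] → (-0.2736, 0.7839, 0.4467)–(-0.2736, 0.7839, 0.270033)  len=0.1767
  (v8,v12,v13) [+--] → (-0.2736, 0.7839, 0.270033)–(-0.2736, 0.7839, -0.4467)  len=0.7167
  (v8,v13,v9) [+-+] → (-0.2736, 0.7839, -0.4467)–(-0.2736, 0.882929, -0.483859)  len=0.1058
  (v9,v13,v14) [+--] → (-0.2736, 0.882929, -0.483859)–(-0.2736, 1.5197, -0.7228)  len=0.6801
  (v9,v14,v5) [+-+] → (-0.2736, 1.5197, -0.7228)–(-0.2736, 1.65582, -0.506469)  len=0.2556
  (v5,v14,v10) [+--] → (-0.2736, 1.65582, -0.506469)–(-0.2736, 1.9745, 0)  len=0.5984
  (v20,v25,v21) [-+-] → (-0.2736, -1.9745, 0)–(-0.2736, -1.65582, 0.506469)  len=0.5984
  (v21,v25,v26) [-++] → (-0.2736, -1.65582, 0.506469)–(-0.2736, -1.5197, 0.7228)  len=0.2556
  (v21,v26,v22) [-+-] → (-0.2736, -1.5197, 0.7228)–(-0.2736, -0.882929, 0.483859)  len=0.6801
  (v22,v26,v27) [-++] → (-0.2736, -0.882929, 0.483859)–(-0.2736, -0.7839, 0.4467)  len=0.1058
  (v22,v27,v23) [-+-] → (-0.2736, -0.7839, 0.4467)–(-0.2736, -0.7839, -0.270033)  len=0.7167
  (v23,v27,v28) [-++] → (-0.2736, -0.7839, -0.270033)–(-0.2736, -0.7839, -0.4467)  len=0.1767
  (v23,v28,v24) [-+-] → (-0.2736, -0.7839, -0.4467)–(-0.2736, -1.18566, -0.597455)  len=0.4291
  (v24,v28,v29) [-++] → (-0.2736, -1.18566, -0.597455)–(-0.2736, -1.5197, -0.7228)  len=0.3568
  (v24,v29,v20) [-+-] → (-0.2736, -1.5197, -0.7228)–(-0.2736, -1.77918, -0.310416)  len=0.4872
  (v20,v29,v25) [-++] → (-0.2736, -1.77918, -0.310416)–(-0.2736, -1.9745, 0)  len=0.3668

Chained into 2 loop(s):
  loop 1: 10 segments, perimeter = 4.1732
  loop 2: 10 segments, perimeter = 4.1732
Total perimeter = 8.346


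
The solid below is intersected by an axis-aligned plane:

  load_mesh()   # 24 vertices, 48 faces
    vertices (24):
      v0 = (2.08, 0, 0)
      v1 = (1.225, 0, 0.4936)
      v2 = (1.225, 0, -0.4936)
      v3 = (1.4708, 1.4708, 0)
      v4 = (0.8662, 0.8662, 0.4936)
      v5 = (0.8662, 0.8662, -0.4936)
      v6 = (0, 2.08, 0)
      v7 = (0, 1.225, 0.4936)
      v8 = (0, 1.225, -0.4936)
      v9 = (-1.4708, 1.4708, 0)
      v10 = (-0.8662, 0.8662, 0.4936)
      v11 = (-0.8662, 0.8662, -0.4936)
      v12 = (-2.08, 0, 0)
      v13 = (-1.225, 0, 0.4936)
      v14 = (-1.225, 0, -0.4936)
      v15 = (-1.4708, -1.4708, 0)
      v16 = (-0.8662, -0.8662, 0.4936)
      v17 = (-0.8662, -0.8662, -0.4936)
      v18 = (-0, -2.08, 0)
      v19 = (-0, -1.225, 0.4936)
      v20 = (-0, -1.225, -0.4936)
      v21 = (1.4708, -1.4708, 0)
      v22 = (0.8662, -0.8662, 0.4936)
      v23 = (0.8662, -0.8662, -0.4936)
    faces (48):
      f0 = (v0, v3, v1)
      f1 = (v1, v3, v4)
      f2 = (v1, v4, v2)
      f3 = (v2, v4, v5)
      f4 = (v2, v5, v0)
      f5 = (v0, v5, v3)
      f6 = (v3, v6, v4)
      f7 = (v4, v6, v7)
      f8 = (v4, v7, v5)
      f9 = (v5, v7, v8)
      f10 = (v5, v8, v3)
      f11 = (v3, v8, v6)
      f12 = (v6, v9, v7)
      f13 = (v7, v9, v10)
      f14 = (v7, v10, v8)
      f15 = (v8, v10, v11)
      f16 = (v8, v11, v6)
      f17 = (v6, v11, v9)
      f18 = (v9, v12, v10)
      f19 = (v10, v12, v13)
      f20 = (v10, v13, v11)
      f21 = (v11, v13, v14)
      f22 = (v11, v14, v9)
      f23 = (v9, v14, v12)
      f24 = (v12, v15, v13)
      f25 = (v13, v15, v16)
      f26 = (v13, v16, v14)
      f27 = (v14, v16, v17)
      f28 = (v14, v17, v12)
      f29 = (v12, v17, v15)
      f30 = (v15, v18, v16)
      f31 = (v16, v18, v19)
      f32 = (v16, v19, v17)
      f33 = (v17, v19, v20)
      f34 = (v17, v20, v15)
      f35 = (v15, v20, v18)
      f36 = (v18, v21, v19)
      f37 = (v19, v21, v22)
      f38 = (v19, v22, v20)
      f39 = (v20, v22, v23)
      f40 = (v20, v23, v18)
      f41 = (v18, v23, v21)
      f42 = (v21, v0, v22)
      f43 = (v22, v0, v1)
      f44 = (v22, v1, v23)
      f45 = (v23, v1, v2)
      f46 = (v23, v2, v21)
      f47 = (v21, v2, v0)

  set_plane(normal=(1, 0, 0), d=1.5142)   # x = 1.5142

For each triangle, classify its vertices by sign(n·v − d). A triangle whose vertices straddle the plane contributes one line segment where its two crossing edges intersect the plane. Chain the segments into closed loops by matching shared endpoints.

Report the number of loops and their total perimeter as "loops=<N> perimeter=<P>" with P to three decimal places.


Straddling triangles (6 of 48):
  (v0,v3,v1) [+--] → (1.5142, 1.36602, 0)–(1.5142, 0, 0.326642)  len=1.4045
  (v2,v5,v0) [--+] → (1.5142, 0.40377, -0.230086)–(1.5142, 0, -0.326642)  len=0.4152
  (v0,v5,v3) [+--] → (1.5142, 0.40377, -0.230086)–(1.5142, 1.36602, 0)  len=0.9894
  (v21,v0,v22) [-+-] → (1.5142, -1.36602, 0)–(1.5142, -0.40377, 0.230086)  len=0.9894
  (v22,v0,v1) [-+-] → (1.5142, -0.40377, 0.230086)–(1.5142, 0, 0.326642)  len=0.4152
  (v21,v2,v0) [--+] → (1.5142, 0, -0.326642)–(1.5142, -1.36602, 0)  len=1.4045

Chained into 1 loop(s):
  loop 1: 6 segments, perimeter = 5.6181
Total perimeter = 5.618

loops=1 perimeter=5.618


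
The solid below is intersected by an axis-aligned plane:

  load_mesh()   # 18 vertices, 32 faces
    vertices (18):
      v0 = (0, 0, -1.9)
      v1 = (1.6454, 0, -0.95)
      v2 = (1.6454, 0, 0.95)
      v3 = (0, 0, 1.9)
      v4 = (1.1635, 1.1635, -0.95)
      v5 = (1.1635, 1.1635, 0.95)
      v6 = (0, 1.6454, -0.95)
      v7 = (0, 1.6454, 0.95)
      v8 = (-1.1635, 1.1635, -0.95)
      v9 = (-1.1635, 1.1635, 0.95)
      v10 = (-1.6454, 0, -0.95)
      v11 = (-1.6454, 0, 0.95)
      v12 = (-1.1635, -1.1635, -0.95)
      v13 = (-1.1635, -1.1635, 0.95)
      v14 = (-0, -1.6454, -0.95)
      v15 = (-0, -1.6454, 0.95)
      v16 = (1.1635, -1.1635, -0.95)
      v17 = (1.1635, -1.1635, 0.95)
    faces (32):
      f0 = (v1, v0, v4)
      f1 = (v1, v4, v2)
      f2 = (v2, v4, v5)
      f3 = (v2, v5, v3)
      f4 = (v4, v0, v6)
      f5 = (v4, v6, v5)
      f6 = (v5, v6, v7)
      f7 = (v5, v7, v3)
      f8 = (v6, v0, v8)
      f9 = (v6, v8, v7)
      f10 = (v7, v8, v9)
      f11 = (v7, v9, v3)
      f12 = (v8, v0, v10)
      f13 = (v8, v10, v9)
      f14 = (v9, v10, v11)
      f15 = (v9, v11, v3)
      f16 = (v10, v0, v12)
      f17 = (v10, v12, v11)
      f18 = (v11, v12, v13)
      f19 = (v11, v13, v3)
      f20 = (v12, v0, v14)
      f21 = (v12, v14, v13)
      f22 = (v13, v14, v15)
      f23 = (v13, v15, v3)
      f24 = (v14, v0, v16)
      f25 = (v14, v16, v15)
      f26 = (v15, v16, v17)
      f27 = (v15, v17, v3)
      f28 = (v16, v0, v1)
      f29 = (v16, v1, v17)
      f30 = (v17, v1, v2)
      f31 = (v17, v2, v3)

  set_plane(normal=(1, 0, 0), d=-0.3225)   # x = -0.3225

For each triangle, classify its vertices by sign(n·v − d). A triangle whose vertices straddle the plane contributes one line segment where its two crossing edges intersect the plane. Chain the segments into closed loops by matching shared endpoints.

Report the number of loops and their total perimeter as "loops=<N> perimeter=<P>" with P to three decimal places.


loops=1 perimeter=10.620

Straddling triangles (12 of 32):
  (v6,v0,v8) [++-] → (-0.3225, 0.3225, -1.63668)–(-0.3225, 1.51183, -0.95)  len=1.3733
  (v6,v8,v7) [+-+] → (-0.3225, 1.51183, -0.95)–(-0.3225, 1.51183, 0.423356)  len=1.3734
  (v7,v8,v9) [+--] → (-0.3225, 1.51183, 0.423356)–(-0.3225, 1.51183, 0.95)  len=0.5266
  (v7,v9,v3) [+-+] → (-0.3225, 1.51183, 0.95)–(-0.3225, 0.3225, 1.63668)  len=1.3733
  (v8,v0,v10) [-+-] → (-0.3225, 0.3225, -1.63668)–(-0.3225, 0, -1.7138)  len=0.3316
  (v9,v11,v3) [--+] → (-0.3225, 0, 1.7138)–(-0.3225, 0.3225, 1.63668)  len=0.3316
  (v10,v0,v12) [-+-] → (-0.3225, 0, -1.7138)–(-0.3225, -0.3225, -1.63668)  len=0.3316
  (v11,v13,v3) [--+] → (-0.3225, -0.3225, 1.63668)–(-0.3225, 0, 1.7138)  len=0.3316
  (v12,v0,v14) [-++] → (-0.3225, -0.3225, -1.63668)–(-0.3225, -1.51183, -0.95)  len=1.3733
  (v12,v14,v13) [-+-] → (-0.3225, -1.51183, -0.95)–(-0.3225, -1.51183, -0.423356)  len=0.5266
  (v13,v14,v15) [-++] → (-0.3225, -1.51183, -0.423356)–(-0.3225, -1.51183, 0.95)  len=1.3734
  (v13,v15,v3) [-++] → (-0.3225, -1.51183, 0.95)–(-0.3225, -0.3225, 1.63668)  len=1.3733

Chained into 1 loop(s):
  loop 1: 12 segments, perimeter = 10.6197
Total perimeter = 10.620


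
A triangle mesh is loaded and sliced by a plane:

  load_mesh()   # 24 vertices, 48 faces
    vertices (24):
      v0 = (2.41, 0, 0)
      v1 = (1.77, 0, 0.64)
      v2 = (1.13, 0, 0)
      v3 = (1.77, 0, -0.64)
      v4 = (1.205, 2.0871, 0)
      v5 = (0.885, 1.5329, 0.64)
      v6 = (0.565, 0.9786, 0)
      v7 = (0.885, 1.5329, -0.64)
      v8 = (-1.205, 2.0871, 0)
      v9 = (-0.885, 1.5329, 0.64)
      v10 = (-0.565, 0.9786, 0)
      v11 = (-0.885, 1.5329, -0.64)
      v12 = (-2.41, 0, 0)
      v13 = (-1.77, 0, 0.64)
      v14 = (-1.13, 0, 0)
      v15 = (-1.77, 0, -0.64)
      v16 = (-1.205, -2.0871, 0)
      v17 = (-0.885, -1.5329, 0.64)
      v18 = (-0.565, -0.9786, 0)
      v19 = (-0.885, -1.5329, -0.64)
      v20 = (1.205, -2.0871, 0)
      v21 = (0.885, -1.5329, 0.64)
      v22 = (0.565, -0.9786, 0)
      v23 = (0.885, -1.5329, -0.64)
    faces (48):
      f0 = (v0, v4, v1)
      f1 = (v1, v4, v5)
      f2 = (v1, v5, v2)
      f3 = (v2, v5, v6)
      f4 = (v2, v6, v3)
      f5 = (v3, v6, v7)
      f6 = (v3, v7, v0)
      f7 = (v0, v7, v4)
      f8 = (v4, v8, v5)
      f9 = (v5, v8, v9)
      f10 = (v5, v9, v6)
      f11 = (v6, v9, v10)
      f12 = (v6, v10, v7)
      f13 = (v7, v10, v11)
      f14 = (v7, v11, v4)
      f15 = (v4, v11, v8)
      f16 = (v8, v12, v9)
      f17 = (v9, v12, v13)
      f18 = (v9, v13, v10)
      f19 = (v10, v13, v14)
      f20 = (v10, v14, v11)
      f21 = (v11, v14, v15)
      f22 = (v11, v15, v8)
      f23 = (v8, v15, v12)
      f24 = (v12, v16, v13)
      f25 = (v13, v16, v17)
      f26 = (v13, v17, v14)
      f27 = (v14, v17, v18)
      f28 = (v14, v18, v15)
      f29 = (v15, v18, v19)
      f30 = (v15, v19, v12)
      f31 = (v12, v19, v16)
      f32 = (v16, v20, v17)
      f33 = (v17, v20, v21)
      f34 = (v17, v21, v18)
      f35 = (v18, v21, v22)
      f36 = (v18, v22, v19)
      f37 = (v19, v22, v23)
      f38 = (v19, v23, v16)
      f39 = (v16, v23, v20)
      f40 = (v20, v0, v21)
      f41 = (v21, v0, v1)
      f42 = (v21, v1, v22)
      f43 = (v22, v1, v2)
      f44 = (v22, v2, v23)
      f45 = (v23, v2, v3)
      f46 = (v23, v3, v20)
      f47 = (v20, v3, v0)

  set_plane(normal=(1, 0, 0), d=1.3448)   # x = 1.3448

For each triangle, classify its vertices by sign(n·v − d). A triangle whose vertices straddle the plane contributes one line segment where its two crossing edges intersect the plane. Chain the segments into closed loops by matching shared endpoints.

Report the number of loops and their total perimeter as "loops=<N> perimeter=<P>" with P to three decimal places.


Straddling triangles (14 of 48):
  (v0,v4,v1) [+-+] → (1.3448, 1.84496, 0)–(1.3448, 1.57068, 0.158358)  len=0.3167
  (v1,v4,v5) [+--] → (1.3448, 1.57068, 0.158358)–(1.3448, 0.736485, 0.64)  len=0.9633
  (v1,v5,v2) [+--] → (1.3448, 0.736485, 0.64)–(1.3448, 0, 0.2148)  len=0.8504
  (v2,v6,v3) [--+] → (1.3448, 0.345312, -0.414168)–(1.3448, 0, -0.2148)  len=0.3987
  (v3,v6,v7) [+--] → (1.3448, 0.345312, -0.414168)–(1.3448, 0.736485, -0.64)  len=0.4517
  (v3,v7,v0) [+-+] → (1.3448, 0.736485, -0.64)–(1.3448, 1.07072, -0.447035)  len=0.3859
  (v0,v7,v4) [+--] → (1.3448, 1.07072, -0.447035)–(1.3448, 1.84496, 0)  len=0.8940
  (v20,v0,v21) [-+-] → (1.3448, -1.84496, 0)–(1.3448, -1.07072, 0.447035)  len=0.8940
  (v21,v0,v1) [-++] → (1.3448, -1.07072, 0.447035)–(1.3448, -0.736485, 0.64)  len=0.3859
  (v21,v1,v22) [-+-] → (1.3448, -0.736485, 0.64)–(1.3448, -0.345312, 0.414168)  len=0.4517
  (v22,v1,v2) [-+-] → (1.3448, -0.345312, 0.414168)–(1.3448, 0, 0.2148)  len=0.3987
  (v23,v2,v3) [--+] → (1.3448, 0, -0.2148)–(1.3448, -0.736485, -0.64)  len=0.8504
  (v23,v3,v20) [-+-] → (1.3448, -0.736485, -0.64)–(1.3448, -1.57068, -0.158358)  len=0.9633
  (v20,v3,v0) [-++] → (1.3448, -1.57068, -0.158358)–(1.3448, -1.84496, 0)  len=0.3167

Chained into 1 loop(s):
  loop 1: 14 segments, perimeter = 8.5215
Total perimeter = 8.522

loops=1 perimeter=8.522


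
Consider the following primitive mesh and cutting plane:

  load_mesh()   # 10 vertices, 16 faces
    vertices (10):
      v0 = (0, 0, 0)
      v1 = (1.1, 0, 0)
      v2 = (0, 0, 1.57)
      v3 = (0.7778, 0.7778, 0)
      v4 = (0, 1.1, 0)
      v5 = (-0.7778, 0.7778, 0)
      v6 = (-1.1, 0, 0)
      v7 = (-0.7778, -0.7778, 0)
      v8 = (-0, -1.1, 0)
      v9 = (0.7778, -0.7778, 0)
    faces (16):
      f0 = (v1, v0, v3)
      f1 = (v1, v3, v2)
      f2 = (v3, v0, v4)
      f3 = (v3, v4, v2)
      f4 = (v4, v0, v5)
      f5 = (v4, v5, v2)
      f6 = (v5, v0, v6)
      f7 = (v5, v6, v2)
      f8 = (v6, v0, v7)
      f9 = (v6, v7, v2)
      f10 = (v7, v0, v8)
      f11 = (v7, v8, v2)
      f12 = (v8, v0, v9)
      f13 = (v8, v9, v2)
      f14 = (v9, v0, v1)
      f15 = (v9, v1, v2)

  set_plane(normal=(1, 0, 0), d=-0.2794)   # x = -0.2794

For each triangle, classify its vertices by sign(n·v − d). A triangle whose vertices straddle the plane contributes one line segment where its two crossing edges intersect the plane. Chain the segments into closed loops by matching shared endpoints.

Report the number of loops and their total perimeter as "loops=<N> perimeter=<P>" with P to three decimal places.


loops=1 perimeter=5.074

Straddling triangles (8 of 16):
  (v4,v0,v5) [++-] → (-0.2794, 0.2794, 0)–(-0.2794, 0.98426, 0)  len=0.7049
  (v4,v5,v2) [+-+] → (-0.2794, 0.98426, 0)–(-0.2794, 0.2794, 1.00603)  len=1.2284
  (v5,v0,v6) [-+-] → (-0.2794, 0.2794, 0)–(-0.2794, 0, 0)  len=0.2794
  (v5,v6,v2) [--+] → (-0.2794, 0, 1.17122)–(-0.2794, 0.2794, 1.00603)  len=0.3246
  (v6,v0,v7) [-+-] → (-0.2794, 0, 0)–(-0.2794, -0.2794, 0)  len=0.2794
  (v6,v7,v2) [--+] → (-0.2794, -0.2794, 1.00603)–(-0.2794, 0, 1.17122)  len=0.3246
  (v7,v0,v8) [-++] → (-0.2794, -0.2794, 0)–(-0.2794, -0.98426, 0)  len=0.7049
  (v7,v8,v2) [-++] → (-0.2794, -0.98426, 0)–(-0.2794, -0.2794, 1.00603)  len=1.2284

Chained into 1 loop(s):
  loop 1: 8 segments, perimeter = 5.0744
Total perimeter = 5.074
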